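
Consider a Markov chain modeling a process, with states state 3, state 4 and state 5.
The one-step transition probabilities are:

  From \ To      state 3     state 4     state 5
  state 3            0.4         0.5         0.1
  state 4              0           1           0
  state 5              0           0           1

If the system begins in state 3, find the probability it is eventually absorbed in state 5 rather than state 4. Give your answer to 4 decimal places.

0.1667

Let h(s) be the probability of absorption at state 5 starting from transient state s. Then h(state 5) = 1 and h(state 4) = 0. By first-step analysis:
h(state 3) = 0.4·h(state 3) + 0.5·0 + 0.1·1
Solving: h(state 3) = 0.1667.
Starting from state 3, the probability is 0.1667.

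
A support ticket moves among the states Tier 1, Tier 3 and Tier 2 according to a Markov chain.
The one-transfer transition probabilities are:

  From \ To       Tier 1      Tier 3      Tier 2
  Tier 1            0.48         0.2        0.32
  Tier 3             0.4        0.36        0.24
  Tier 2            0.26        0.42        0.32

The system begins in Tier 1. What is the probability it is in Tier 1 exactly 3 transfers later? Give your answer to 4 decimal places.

Propagate the distribution vector 3 transfers from Tier 1.
After 0 transfers: (1.0000, 0.0000, 0.0000)
After 1 transfer: (0.4800, 0.2000, 0.3200)
After 2 transfers: (0.3936, 0.3024, 0.3040)
After 3 transfers: (0.3889, 0.3153, 0.2958)
P(in Tier 1 after 3 transfers) = 0.3889

0.3889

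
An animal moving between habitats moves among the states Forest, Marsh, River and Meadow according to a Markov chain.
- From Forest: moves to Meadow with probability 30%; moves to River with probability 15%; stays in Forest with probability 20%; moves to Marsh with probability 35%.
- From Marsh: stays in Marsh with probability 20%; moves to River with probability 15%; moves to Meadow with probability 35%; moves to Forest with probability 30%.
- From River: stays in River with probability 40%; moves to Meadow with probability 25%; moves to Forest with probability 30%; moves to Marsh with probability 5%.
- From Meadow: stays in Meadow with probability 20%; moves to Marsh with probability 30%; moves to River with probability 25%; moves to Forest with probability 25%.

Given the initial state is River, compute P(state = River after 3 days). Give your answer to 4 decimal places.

Propagate the distribution vector 3 days from River.
After 0 days: (0.0000, 0.0000, 1.0000, 0.0000)
After 1 day: (0.3000, 0.0500, 0.4000, 0.2500)
After 2 days: (0.2575, 0.2100, 0.2750, 0.2575)
After 3 days: (0.2614, 0.2231, 0.2445, 0.2710)
P(in River after 3 days) = 0.2445

0.2445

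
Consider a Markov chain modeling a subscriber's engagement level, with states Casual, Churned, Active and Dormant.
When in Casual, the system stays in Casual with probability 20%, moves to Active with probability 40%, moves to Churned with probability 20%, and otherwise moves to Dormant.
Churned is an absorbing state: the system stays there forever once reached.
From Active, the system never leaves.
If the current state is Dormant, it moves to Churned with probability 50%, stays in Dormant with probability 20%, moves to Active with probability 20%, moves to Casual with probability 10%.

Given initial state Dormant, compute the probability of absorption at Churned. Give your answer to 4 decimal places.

Let h(s) be the probability of absorption at Churned starting from transient state s. Then h(Churned) = 1 and h(Active) = 0. By first-step analysis:
h(Casual) = 0.2·h(Casual) + 0.2·1 + 0.4·0 + 0.2·h(Dormant)
h(Dormant) = 0.1·h(Casual) + 0.5·1 + 0.2·0 + 0.2·h(Dormant)
Solving: h(Casual) = 0.4194, h(Dormant) = 0.6774.
Starting from Dormant, the probability is 0.6774.

0.6774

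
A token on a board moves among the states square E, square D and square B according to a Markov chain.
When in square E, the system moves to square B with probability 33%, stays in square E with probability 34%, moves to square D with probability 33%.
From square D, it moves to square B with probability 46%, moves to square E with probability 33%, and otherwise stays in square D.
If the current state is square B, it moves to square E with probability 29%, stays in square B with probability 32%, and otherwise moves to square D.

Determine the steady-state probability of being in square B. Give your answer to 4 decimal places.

Let the stationary distribution be π with π = πP and π_1 + π_2 + π_3 = 1.
π_1 = 0.34·π_1 + 0.33·π_2 + 0.29·π_3
π_2 = 0.33·π_1 + 0.21·π_2 + 0.39·π_3
Solving with the normalization constraint gives π = (0.3185, 0.3143, 0.3672).
So the stationary probability of square B is 0.3672.

0.3672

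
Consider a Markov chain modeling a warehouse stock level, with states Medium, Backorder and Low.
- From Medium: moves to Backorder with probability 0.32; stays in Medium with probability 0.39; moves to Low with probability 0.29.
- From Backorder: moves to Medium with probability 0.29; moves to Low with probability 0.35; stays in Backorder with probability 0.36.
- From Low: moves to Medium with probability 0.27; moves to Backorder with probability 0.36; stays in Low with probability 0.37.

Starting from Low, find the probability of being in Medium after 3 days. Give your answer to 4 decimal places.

Propagate the distribution vector 3 days from Low.
After 0 days: (0.0000, 0.0000, 1.0000)
After 1 day: (0.2700, 0.3600, 0.3700)
After 2 days: (0.3096, 0.3492, 0.3412)
After 3 days: (0.3141, 0.3476, 0.3382)
P(in Medium after 3 days) = 0.3141

0.3141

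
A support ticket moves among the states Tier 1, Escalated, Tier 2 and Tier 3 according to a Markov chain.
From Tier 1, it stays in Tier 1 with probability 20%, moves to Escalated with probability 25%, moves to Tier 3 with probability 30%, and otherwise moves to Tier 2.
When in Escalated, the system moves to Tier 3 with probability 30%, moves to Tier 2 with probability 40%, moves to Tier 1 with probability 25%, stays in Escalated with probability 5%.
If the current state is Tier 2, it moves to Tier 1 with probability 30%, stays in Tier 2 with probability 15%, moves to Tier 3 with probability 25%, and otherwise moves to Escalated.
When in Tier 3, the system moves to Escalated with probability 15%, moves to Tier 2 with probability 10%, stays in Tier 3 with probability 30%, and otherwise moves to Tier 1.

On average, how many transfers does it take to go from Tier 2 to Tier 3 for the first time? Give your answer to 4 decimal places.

Let t(s) be the expected number of transfers to first reach Tier 3 from state s, with t(Tier 3) = 0. Conditioning on the first transfer:
t(Tier 1) = 1 + 0.2·t(Tier 1) + 0.25·t(Escalated) + 0.25·t(Tier 2)
t(Escalated) = 1 + 0.25·t(Tier 1) + 0.05·t(Escalated) + 0.4·t(Tier 2)
t(Tier 2) = 1 + 0.3·t(Tier 1) + 0.3·t(Escalated) + 0.15·t(Tier 2)
Solving: t(Tier 1) = 3.4826, t(Escalated) = 3.5025, t(Tier 2) = 3.6418.
Expected transfers from Tier 2 to Tier 3: 3.6418.

3.6418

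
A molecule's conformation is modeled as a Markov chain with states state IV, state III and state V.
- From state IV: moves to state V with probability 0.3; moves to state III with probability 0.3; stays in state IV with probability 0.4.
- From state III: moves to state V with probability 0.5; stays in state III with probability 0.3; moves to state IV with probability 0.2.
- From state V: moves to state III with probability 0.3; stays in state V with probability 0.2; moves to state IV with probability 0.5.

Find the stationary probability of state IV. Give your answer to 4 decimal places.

0.3727

Let the stationary distribution be π with π = πP and π_1 + π_2 + π_3 = 1.
π_1 = 0.4·π_1 + 0.2·π_2 + 0.5·π_3
π_2 = 0.3·π_1 + 0.3·π_2 + 0.3·π_3
Solving with the normalization constraint gives π = (0.3727, 0.3000, 0.3273).
So the stationary probability of state IV is 0.3727.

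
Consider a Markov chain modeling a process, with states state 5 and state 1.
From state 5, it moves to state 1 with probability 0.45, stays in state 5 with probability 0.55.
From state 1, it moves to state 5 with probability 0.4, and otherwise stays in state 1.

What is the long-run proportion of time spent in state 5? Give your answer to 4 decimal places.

Let the stationary distribution be π with π = πP and π_1 + π_2 = 1.
π_1 = 0.55·π_1 + 0.4·π_2
Solving with the normalization constraint gives π = (0.4706, 0.5294).
So the stationary probability of state 5 is 0.4706.

0.4706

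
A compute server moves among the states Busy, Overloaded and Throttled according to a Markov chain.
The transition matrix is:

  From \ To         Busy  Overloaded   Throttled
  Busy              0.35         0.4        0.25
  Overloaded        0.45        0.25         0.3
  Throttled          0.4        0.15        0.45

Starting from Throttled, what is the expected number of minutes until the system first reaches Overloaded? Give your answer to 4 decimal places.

4.0777

Let t(s) be the expected number of minutes to first reach Overloaded from state s, with t(Overloaded) = 0. Conditioning on the first minute:
t(Busy) = 1 + 0.35·t(Busy) + 0.25·t(Throttled)
t(Throttled) = 1 + 0.4·t(Busy) + 0.45·t(Throttled)
Solving: t(Busy) = 3.1068, t(Throttled) = 4.0777.
Expected minutes from Throttled to Overloaded: 4.0777.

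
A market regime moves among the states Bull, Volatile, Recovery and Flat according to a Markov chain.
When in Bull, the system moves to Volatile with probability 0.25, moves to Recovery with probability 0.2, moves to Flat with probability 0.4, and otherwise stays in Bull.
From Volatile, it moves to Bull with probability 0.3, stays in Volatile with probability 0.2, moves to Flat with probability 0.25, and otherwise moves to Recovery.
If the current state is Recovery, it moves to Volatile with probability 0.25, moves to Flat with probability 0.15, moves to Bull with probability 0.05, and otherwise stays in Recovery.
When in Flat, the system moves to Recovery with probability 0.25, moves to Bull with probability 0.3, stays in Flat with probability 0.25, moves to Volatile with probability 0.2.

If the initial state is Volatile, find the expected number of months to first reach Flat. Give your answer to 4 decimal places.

Let t(s) be the expected number of months to first reach Flat from state s, with t(Flat) = 0. Conditioning on the first month:
t(Bull) = 1 + 0.15·t(Bull) + 0.25·t(Volatile) + 0.2·t(Recovery)
t(Volatile) = 1 + 0.3·t(Bull) + 0.2·t(Volatile) + 0.25·t(Recovery)
t(Recovery) = 1 + 0.05·t(Bull) + 0.25·t(Volatile) + 0.55·t(Recovery)
Solving: t(Bull) = 3.5363, t(Volatile) = 4.1062, t(Recovery) = 4.8964.
Expected months from Volatile to Flat: 4.1062.

4.1062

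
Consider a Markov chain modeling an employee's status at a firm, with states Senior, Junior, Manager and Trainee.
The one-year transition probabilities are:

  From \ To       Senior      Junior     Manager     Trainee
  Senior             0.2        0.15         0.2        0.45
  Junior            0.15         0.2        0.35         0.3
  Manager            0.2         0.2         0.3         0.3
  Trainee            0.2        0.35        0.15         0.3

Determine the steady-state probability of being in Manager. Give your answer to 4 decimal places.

Let the stationary distribution be π with π = πP and π_1 + π_2 + π_3 + π_4 = 1.
π_1 = 0.2·π_1 + 0.15·π_2 + 0.2·π_3 + 0.2·π_4
π_2 = 0.15·π_1 + 0.2·π_2 + 0.2·π_3 + 0.35·π_4
π_3 = 0.2·π_1 + 0.35·π_2 + 0.3·π_3 + 0.15·π_4
Solving with the normalization constraint gives π = (0.1880, 0.2398, 0.2440, 0.3282).
So the stationary probability of Manager is 0.2440.

0.2440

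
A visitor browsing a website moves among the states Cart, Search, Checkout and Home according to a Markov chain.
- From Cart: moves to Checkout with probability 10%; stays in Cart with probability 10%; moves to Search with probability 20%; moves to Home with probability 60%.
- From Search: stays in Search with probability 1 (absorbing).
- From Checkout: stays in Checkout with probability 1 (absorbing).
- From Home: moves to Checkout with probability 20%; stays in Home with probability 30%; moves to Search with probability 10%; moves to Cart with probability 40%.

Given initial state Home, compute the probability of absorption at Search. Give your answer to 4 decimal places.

0.4359

Let h(s) be the probability of absorption at Search starting from transient state s. Then h(Search) = 1 and h(Checkout) = 0. By first-step analysis:
h(Cart) = 0.1·h(Cart) + 0.2·1 + 0.1·0 + 0.6·h(Home)
h(Home) = 0.4·h(Cart) + 0.1·1 + 0.2·0 + 0.3·h(Home)
Solving: h(Cart) = 0.5128, h(Home) = 0.4359.
Starting from Home, the probability is 0.4359.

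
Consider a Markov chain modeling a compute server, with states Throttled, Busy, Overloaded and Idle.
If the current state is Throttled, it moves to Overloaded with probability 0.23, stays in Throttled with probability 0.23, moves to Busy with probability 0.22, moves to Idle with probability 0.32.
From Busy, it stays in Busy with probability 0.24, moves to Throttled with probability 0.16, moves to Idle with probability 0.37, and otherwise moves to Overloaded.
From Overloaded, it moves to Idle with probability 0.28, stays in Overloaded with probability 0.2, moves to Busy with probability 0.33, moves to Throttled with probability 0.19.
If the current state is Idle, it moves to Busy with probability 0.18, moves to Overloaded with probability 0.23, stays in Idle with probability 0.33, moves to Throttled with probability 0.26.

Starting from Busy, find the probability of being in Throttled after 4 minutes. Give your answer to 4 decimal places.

Propagate the distribution vector 4 minutes from Busy.
After 0 minutes: (0.0000, 1.0000, 0.0000, 0.0000)
After 1 minute: (0.1600, 0.2400, 0.2300, 0.3700)
After 2 minutes: (0.2151, 0.2353, 0.2231, 0.3265)
After 3 minutes: (0.2144, 0.2362, 0.2233, 0.3261)
After 4 minutes: (0.2143, 0.2362, 0.2233, 0.3261)
P(in Throttled after 4 minutes) = 0.2143

0.2143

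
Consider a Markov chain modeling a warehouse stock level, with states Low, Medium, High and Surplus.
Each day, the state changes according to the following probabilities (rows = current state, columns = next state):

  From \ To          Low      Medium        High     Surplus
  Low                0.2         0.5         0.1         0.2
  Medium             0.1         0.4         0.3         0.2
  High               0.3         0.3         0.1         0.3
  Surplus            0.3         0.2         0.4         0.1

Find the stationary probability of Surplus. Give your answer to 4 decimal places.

Let the stationary distribution be π with π = πP and π_1 + π_2 + π_3 + π_4 = 1.
π_1 = 0.2·π_1 + 0.1·π_2 + 0.3·π_3 + 0.3·π_4
π_2 = 0.5·π_1 + 0.4·π_2 + 0.3·π_3 + 0.2·π_4
π_3 = 0.1·π_1 + 0.3·π_2 + 0.1·π_3 + 0.4·π_4
Solving with the normalization constraint gives π = (0.2078, 0.3570, 0.2323, 0.2029).
So the stationary probability of Surplus is 0.2029.

0.2029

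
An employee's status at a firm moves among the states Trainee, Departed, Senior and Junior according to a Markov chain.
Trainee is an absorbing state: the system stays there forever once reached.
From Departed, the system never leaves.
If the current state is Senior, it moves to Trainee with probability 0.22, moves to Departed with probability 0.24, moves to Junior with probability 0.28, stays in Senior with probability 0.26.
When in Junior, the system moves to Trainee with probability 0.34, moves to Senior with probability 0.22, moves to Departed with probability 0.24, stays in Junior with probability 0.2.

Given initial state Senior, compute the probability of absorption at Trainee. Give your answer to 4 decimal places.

Let h(s) be the probability of absorption at Trainee starting from transient state s. Then h(Trainee) = 1 and h(Departed) = 0. By first-step analysis:
h(Senior) = 0.22·1 + 0.24·0 + 0.26·h(Senior) + 0.28·h(Junior)
h(Junior) = 0.34·1 + 0.24·0 + 0.22·h(Senior) + 0.2·h(Junior)
Solving: h(Senior) = 0.5113, h(Junior) = 0.5656.
Starting from Senior, the probability is 0.5113.

0.5113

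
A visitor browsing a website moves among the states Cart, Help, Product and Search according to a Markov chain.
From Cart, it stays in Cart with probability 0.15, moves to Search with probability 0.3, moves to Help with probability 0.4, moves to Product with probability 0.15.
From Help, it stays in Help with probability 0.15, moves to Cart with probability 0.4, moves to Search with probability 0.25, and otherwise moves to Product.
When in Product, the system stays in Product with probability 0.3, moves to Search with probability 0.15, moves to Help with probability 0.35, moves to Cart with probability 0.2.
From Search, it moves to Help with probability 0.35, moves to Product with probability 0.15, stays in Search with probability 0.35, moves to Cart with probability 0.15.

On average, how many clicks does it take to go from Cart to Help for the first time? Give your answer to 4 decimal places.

2.6541

Let t(s) be the expected number of clicks to first reach Help from state s, with t(Help) = 0. Conditioning on the first click:
t(Cart) = 1 + 0.15·t(Cart) + 0.15·t(Product) + 0.3·t(Search)
t(Product) = 1 + 0.2·t(Cart) + 0.3·t(Product) + 0.15·t(Search)
t(Search) = 1 + 0.15·t(Cart) + 0.15·t(Product) + 0.35·t(Search)
Solving: t(Cart) = 2.6541, t(Product) = 2.7855, t(Search) = 2.7938.
Expected clicks from Cart to Help: 2.6541.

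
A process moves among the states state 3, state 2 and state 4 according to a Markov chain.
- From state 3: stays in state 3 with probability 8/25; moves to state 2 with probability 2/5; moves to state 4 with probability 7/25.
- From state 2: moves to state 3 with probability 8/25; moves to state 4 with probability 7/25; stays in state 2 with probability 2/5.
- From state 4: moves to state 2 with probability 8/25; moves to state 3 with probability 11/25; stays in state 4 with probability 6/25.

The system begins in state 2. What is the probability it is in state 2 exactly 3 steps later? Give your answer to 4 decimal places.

Propagate the distribution vector 3 steps from state 2.
After 0 steps: (0.0000, 1.0000, 0.0000)
After 1 step: (0.3200, 0.4000, 0.2800)
After 2 steps: (0.3536, 0.3776, 0.2688)
After 3 steps: (0.3523, 0.3785, 0.2692)
P(in state 2 after 3 steps) = 0.3785

0.3785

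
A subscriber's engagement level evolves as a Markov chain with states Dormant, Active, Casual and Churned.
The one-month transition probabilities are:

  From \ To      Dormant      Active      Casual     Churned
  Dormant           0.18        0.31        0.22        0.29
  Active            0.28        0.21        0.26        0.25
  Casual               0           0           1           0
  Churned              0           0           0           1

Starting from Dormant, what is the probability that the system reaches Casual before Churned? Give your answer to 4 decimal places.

0.4535

Let h(s) be the probability of absorption at Casual starting from transient state s. Then h(Casual) = 1 and h(Churned) = 0. By first-step analysis:
h(Dormant) = 0.18·h(Dormant) + 0.31·h(Active) + 0.22·1 + 0.29·0
h(Active) = 0.28·h(Dormant) + 0.21·h(Active) + 0.26·1 + 0.25·0
Solving: h(Dormant) = 0.4535, h(Active) = 0.4898.
Starting from Dormant, the probability is 0.4535.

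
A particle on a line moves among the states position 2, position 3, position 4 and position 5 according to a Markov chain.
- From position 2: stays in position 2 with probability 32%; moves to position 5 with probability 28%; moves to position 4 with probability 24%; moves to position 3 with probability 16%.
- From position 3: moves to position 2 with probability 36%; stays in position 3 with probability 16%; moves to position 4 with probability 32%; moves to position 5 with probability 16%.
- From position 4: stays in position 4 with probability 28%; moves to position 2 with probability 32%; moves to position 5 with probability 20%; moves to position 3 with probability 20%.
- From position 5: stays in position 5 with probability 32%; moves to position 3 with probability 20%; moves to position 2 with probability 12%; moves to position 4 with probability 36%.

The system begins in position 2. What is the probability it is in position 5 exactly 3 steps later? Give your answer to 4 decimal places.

0.2447

Propagate the distribution vector 3 steps from position 2.
After 0 steps: (1.0000, 0.0000, 0.0000, 0.0000)
After 1 step: (0.3200, 0.1600, 0.2400, 0.2800)
After 2 steps: (0.2704, 0.1808, 0.2960, 0.2528)
After 3 steps: (0.2767, 0.1820, 0.2966, 0.2447)
P(in position 5 after 3 steps) = 0.2447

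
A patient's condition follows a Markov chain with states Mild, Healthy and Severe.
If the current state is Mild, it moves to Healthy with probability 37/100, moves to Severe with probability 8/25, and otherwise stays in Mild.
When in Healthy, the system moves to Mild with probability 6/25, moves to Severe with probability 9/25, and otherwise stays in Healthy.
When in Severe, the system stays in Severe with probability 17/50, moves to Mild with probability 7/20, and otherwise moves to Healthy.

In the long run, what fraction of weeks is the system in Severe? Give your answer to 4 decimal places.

Let the stationary distribution be π with π = πP and π_1 + π_2 + π_3 = 1.
π_1 = 0.31·π_1 + 0.24·π_2 + 0.35·π_3
π_2 = 0.37·π_1 + 0.4·π_2 + 0.31·π_3
Solving with the normalization constraint gives π = (0.2984, 0.3603, 0.3412).
So the stationary probability of Severe is 0.3412.

0.3412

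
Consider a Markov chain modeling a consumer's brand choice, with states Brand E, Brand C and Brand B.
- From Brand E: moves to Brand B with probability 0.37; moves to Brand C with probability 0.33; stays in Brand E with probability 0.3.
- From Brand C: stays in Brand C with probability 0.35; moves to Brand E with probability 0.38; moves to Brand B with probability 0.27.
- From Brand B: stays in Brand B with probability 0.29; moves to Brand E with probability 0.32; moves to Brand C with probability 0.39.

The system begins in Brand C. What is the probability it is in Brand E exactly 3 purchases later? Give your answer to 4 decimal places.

Propagate the distribution vector 3 purchases from Brand C.
After 0 purchases: (0.0000, 1.0000, 0.0000)
After 1 purchase: (0.3800, 0.3500, 0.2700)
After 2 purchases: (0.3334, 0.3532, 0.3134)
After 3 purchases: (0.3345, 0.3559, 0.3096)
P(in Brand E after 3 purchases) = 0.3345

0.3345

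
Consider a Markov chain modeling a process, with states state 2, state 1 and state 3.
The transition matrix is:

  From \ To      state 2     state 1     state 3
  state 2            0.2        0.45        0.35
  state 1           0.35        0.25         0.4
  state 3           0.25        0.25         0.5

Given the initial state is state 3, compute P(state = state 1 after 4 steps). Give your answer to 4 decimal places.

0.3034

Propagate the distribution vector 4 steps from state 3.
After 0 steps: (0.0000, 0.0000, 1.0000)
After 1 step: (0.2500, 0.2500, 0.5000)
After 2 steps: (0.2625, 0.3000, 0.4375)
After 3 steps: (0.2669, 0.3025, 0.4306)
After 4 steps: (0.2669, 0.3034, 0.4297)
P(in state 1 after 4 steps) = 0.3034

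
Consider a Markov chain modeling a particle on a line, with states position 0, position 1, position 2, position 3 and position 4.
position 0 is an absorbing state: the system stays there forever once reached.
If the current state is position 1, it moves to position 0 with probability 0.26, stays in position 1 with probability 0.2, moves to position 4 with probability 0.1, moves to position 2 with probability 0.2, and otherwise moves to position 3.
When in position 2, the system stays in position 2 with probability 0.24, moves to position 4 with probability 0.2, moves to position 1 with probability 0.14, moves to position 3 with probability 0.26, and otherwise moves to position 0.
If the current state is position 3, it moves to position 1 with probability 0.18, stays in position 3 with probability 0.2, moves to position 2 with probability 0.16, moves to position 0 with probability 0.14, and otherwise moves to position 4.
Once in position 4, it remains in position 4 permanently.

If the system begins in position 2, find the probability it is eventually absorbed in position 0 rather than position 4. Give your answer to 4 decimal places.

0.4453

Let h(s) be the probability of absorption at position 0 starting from transient state s. Then h(position 0) = 1 and h(position 4) = 0. By first-step analysis:
h(position 1) = 0.26·1 + 0.2·h(position 1) + 0.2·h(position 2) + 0.24·h(position 3) + 0.1·0
h(position 2) = 0.16·1 + 0.14·h(position 1) + 0.24·h(position 2) + 0.26·h(position 3) + 0.2·0
h(position 3) = 0.14·1 + 0.18·h(position 1) + 0.16·h(position 2) + 0.2·h(position 3) + 0.32·0
Solving: h(position 1) = 0.5528, h(position 2) = 0.4453, h(position 3) = 0.3884.
Starting from position 2, the probability is 0.4453.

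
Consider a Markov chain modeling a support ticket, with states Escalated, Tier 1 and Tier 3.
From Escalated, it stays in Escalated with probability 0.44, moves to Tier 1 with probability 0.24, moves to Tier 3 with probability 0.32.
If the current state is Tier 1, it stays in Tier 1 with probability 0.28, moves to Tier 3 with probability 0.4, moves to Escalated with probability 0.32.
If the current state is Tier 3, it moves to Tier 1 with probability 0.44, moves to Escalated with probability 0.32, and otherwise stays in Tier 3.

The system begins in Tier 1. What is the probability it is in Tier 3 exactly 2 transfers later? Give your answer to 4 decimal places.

Sum over the intermediate state after 1 transfer:
P = P(Tier 1→Escalated)·P(Escalated→Tier 3) + P(Tier 1→Tier 1)·P(Tier 1→Tier 3) + P(Tier 1→Tier 3)·P(Tier 3→Tier 3)
  = 0.32×0.32 + 0.28×0.4 + 0.4×0.24
  = 0.1024 + 0.1120 + 0.0960 = 0.3104

0.3104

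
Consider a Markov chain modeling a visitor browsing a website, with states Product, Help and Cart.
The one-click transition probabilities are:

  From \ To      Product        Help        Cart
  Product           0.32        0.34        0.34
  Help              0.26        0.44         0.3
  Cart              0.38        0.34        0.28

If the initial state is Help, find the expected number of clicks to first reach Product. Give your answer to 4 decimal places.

Let t(s) be the expected number of clicks to first reach Product from state s, with t(Product) = 0. Conditioning on the first click:
t(Help) = 1 + 0.44·t(Help) + 0.3·t(Cart)
t(Cart) = 1 + 0.34·t(Help) + 0.28·t(Cart)
Solving: t(Help) = 3.3865, t(Cart) = 2.9880.
Expected clicks from Help to Product: 3.3865.

3.3865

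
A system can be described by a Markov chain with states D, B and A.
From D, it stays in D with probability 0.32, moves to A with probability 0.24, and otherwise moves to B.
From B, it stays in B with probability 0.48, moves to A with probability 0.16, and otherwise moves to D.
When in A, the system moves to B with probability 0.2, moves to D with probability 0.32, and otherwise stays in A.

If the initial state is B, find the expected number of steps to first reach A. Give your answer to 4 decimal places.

Let t(s) be the expected number of steps to first reach A from state s, with t(A) = 0. Conditioning on the first step:
t(D) = 1 + 0.32·t(D) + 0.44·t(B)
t(B) = 1 + 0.36·t(D) + 0.48·t(B)
Solving: t(D) = 4.9180, t(B) = 5.3279.
Expected steps from B to A: 5.3279.

5.3279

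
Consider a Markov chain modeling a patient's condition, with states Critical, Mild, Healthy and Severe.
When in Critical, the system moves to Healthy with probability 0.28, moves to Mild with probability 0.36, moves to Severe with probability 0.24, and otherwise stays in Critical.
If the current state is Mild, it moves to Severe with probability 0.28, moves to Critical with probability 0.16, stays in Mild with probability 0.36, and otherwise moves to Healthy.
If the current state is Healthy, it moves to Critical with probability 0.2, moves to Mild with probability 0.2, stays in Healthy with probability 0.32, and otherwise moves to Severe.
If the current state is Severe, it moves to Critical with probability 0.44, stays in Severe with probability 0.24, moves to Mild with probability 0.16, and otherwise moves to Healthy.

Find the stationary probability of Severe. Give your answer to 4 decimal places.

Let the stationary distribution be π with π = πP and π_1 + π_2 + π_3 + π_4 = 1.
π_1 = 0.12·π_1 + 0.16·π_2 + 0.2·π_3 + 0.44·π_4
π_2 = 0.36·π_1 + 0.36·π_2 + 0.2·π_3 + 0.16·π_4
π_3 = 0.28·π_1 + 0.2·π_2 + 0.32·π_3 + 0.16·π_4
Solving with the normalization constraint gives π = (0.2330, 0.2701, 0.2366, 0.2603).
So the stationary probability of Severe is 0.2603.

0.2603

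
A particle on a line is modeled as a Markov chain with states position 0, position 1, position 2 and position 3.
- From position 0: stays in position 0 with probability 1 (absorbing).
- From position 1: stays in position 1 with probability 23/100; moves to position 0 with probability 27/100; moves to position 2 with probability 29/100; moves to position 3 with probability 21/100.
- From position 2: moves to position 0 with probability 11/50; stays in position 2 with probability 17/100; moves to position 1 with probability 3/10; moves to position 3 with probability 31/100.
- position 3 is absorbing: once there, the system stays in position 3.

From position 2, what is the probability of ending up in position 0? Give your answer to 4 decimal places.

0.4535

Let h(s) be the probability of absorption at position 0 starting from transient state s. Then h(position 0) = 1 and h(position 3) = 0. By first-step analysis:
h(position 1) = 0.27·1 + 0.23·h(position 1) + 0.29·h(position 2) + 0.21·0
h(position 2) = 0.22·1 + 0.3·h(position 1) + 0.17·h(position 2) + 0.31·0
Solving: h(position 1) = 0.5215, h(position 2) = 0.4535.
Starting from position 2, the probability is 0.4535.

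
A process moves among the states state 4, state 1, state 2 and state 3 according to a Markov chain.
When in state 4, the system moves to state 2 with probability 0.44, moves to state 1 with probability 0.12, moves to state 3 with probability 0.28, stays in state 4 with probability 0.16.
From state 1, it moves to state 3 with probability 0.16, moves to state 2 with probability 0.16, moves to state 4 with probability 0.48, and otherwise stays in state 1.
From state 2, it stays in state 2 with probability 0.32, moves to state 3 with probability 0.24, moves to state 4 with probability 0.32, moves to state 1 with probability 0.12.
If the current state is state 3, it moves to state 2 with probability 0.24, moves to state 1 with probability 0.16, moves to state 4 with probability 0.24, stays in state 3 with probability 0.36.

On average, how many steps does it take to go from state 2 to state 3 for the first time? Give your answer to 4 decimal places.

4.1439

Let t(s) be the expected number of steps to first reach state 3 from state s, with t(state 3) = 0. Conditioning on the first step:
t(state 4) = 1 + 0.16·t(state 4) + 0.12·t(state 1) + 0.44·t(state 2)
t(state 1) = 1 + 0.48·t(state 4) + 0.2·t(state 1) + 0.16·t(state 2)
t(state 2) = 1 + 0.32·t(state 4) + 0.12·t(state 1) + 0.32·t(state 2)
Solving: t(state 4) = 4.0010, t(state 1) = 4.4794, t(state 2) = 4.1439.
Expected steps from state 2 to state 3: 4.1439.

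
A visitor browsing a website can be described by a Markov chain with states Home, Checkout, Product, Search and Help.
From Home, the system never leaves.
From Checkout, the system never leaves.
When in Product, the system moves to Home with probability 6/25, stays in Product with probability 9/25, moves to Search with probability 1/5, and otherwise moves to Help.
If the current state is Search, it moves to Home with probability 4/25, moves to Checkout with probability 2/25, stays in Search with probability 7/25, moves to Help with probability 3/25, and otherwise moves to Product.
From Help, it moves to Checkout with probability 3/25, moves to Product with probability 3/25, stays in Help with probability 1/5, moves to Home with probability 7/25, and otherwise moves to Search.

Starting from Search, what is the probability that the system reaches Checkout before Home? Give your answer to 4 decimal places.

0.2283

Let h(s) be the probability of absorption at Checkout starting from transient state s. Then h(Checkout) = 1 and h(Home) = 0. By first-step analysis:
h(Product) = 0.24·0 + 0.36·h(Product) + 0.2·h(Search) + 0.2·h(Help)
h(Search) = 0.16·0 + 0.08·1 + 0.36·h(Product) + 0.28·h(Search) + 0.12·h(Help)
h(Help) = 0.28·0 + 0.12·1 + 0.12·h(Product) + 0.28·h(Search) + 0.2·h(Help)
Solving: h(Product) = 0.1502, h(Search) = 0.2283, h(Help) = 0.2524.
Starting from Search, the probability is 0.2283.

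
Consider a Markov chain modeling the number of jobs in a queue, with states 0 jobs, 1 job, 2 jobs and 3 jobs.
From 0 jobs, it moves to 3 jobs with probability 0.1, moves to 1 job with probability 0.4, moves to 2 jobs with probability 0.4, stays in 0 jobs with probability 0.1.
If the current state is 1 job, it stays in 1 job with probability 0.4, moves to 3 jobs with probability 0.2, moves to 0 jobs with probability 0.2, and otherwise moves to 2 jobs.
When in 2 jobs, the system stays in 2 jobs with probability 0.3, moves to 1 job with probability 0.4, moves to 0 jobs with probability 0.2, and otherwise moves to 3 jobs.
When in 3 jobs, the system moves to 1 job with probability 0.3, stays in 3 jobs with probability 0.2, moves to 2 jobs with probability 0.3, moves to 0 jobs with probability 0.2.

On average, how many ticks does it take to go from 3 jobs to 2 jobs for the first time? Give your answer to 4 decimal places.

3.5357

Let t(s) be the expected number of ticks to first reach 2 jobs from state s, with t(2 jobs) = 0. Conditioning on the first tick:
t(0 jobs) = 1 + 0.1·t(0 jobs) + 0.4·t(1 job) + 0.1·t(3 jobs)
t(1 job) = 1 + 0.2·t(0 jobs) + 0.4·t(1 job) + 0.2·t(3 jobs)
t(3 jobs) = 1 + 0.2·t(0 jobs) + 0.3·t(1 job) + 0.2·t(3 jobs)
Solving: t(0 jobs) = 3.2500, t(1 job) = 3.9286, t(3 jobs) = 3.5357.
Expected ticks from 3 jobs to 2 jobs: 3.5357.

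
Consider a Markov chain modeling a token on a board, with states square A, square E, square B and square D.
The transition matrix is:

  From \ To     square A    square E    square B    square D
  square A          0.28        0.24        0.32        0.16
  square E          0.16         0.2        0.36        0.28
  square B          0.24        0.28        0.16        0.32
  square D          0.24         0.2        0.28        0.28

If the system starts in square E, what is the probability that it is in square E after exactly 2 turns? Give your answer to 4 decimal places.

0.2352

Propagate the distribution vector 2 turns from square E.
After 0 turns: (0.0000, 1.0000, 0.0000, 0.0000)
After 1 turn: (0.1600, 0.2000, 0.3600, 0.2800)
After 2 turns: (0.2304, 0.2352, 0.2592, 0.2752)
P(in square E after 2 turns) = 0.2352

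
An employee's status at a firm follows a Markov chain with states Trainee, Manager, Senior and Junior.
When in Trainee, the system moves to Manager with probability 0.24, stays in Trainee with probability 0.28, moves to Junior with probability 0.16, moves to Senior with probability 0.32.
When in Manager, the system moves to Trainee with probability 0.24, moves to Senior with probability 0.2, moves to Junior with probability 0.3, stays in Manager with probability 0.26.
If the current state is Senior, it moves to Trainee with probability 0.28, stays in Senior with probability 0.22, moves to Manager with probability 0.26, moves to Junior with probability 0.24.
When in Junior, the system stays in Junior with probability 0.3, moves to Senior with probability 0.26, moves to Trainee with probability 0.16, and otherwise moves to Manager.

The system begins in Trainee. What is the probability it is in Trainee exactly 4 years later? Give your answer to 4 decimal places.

0.2396

Propagate the distribution vector 4 years from Trainee.
After 0 years: (1.0000, 0.0000, 0.0000, 0.0000)
After 1 year: (0.2800, 0.2400, 0.3200, 0.1600)
After 2 years: (0.2512, 0.2576, 0.2496, 0.2416)
After 3 years: (0.2407, 0.2598, 0.2496, 0.2499)
After 4 years: (0.2396, 0.2602, 0.2489, 0.2513)
P(in Trainee after 4 years) = 0.2396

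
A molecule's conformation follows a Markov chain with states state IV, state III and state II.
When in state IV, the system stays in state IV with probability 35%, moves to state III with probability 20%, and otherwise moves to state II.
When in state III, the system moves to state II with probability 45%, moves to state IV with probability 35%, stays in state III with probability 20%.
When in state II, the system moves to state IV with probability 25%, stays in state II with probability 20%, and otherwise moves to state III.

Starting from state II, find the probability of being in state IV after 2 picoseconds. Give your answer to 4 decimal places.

0.3300

Sum over the intermediate state after 1 picosecond:
P = P(state II→state IV)·P(state IV→state IV) + P(state II→state III)·P(state III→state IV) + P(state II→state II)·P(state II→state IV)
  = 0.25×0.35 + 0.55×0.35 + 0.2×0.25
  = 0.0875 + 0.1925 + 0.0500 = 0.3300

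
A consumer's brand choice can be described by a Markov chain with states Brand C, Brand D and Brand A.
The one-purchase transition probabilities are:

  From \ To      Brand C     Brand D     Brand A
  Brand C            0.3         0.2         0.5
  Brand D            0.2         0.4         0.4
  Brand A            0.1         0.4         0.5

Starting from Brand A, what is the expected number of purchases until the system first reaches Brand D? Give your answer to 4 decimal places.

2.6667

Let t(s) be the expected number of purchases to first reach Brand D from state s, with t(Brand D) = 0. Conditioning on the first purchase:
t(Brand C) = 1 + 0.3·t(Brand C) + 0.5·t(Brand A)
t(Brand A) = 1 + 0.1·t(Brand C) + 0.5·t(Brand A)
Solving: t(Brand C) = 3.3333, t(Brand A) = 2.6667.
Expected purchases from Brand A to Brand D: 2.6667.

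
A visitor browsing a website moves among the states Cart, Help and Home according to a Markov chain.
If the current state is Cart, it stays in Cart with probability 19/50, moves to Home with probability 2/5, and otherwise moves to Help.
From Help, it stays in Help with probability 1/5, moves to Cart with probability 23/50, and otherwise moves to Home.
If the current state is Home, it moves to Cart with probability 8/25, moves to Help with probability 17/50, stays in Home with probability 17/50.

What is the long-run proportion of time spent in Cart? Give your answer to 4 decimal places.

Let the stationary distribution be π with π = πP and π_1 + π_2 + π_3 = 1.
π_1 = 0.38·π_1 + 0.46·π_2 + 0.32·π_3
π_2 = 0.22·π_1 + 0.2·π_2 + 0.34·π_3
Solving with the normalization constraint gives π = (0.3789, 0.2584, 0.3627).
So the stationary probability of Cart is 0.3789.

0.3789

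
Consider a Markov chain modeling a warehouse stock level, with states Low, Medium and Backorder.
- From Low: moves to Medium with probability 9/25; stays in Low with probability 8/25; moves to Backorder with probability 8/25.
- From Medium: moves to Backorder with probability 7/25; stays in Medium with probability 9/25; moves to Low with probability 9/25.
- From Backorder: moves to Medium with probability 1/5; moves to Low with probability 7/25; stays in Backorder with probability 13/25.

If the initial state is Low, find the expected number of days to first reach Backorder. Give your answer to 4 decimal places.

3.2723

Let t(s) be the expected number of days to first reach Backorder from state s, with t(Backorder) = 0. Conditioning on the first day:
t(Low) = 1 + 0.32·t(Low) + 0.36·t(Medium)
t(Medium) = 1 + 0.36·t(Low) + 0.36·t(Medium)
Solving: t(Low) = 3.2723, t(Medium) = 3.4031.
Expected days from Low to Backorder: 3.2723.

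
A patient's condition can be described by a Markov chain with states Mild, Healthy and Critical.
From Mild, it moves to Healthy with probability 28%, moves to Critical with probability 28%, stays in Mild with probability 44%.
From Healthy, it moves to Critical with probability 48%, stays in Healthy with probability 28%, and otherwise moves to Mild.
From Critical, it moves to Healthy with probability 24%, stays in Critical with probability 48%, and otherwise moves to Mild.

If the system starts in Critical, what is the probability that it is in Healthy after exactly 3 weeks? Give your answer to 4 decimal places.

0.2630

Propagate the distribution vector 3 weeks from Critical.
After 0 weeks: (0.0000, 0.0000, 1.0000)
After 1 week: (0.2800, 0.2400, 0.4800)
After 2 weeks: (0.3152, 0.2608, 0.4240)
After 3 weeks: (0.3200, 0.2630, 0.4170)
P(in Healthy after 3 weeks) = 0.2630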